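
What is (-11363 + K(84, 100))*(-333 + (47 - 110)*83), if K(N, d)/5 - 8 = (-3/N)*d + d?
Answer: 422077932/7 ≈ 6.0297e+7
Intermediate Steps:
K(N, d) = 40 + 5*d - 15*d/N (K(N, d) = 40 + 5*((-3/N)*d + d) = 40 + 5*(-3*d/N + d) = 40 + 5*(d - 3*d/N) = 40 + (5*d - 15*d/N) = 40 + 5*d - 15*d/N)
(-11363 + K(84, 100))*(-333 + (47 - 110)*83) = (-11363 + (40 + 5*100 - 15*100/84))*(-333 + (47 - 110)*83) = (-11363 + (40 + 500 - 15*100*1/84))*(-333 - 63*83) = (-11363 + (40 + 500 - 125/7))*(-333 - 5229) = (-11363 + 3655/7)*(-5562) = -75886/7*(-5562) = 422077932/7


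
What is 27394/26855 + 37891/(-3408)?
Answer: -924204053/91521840 ≈ -10.098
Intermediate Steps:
27394/26855 + 37891/(-3408) = 27394*(1/26855) + 37891*(-1/3408) = 27394/26855 - 37891/3408 = -924204053/91521840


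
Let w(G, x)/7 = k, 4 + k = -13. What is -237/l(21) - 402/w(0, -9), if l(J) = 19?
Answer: -20565/2261 ≈ -9.0955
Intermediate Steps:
k = -17 (k = -4 - 13 = -17)
w(G, x) = -119 (w(G, x) = 7*(-17) = -119)
-237/l(21) - 402/w(0, -9) = -237/19 - 402/(-119) = -237*1/19 - 402*(-1/119) = -237/19 + 402/119 = -20565/2261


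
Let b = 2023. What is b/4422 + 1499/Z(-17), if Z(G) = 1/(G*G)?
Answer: 1915661065/4422 ≈ 4.3321e+5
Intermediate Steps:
Z(G) = G⁻²
b/4422 + 1499/Z(-17) = 2023/4422 + 1499/((-17)⁻²) = 2023*(1/4422) + 1499/(1/289) = 2023/4422 + 1499*289 = 2023/4422 + 433211 = 1915661065/4422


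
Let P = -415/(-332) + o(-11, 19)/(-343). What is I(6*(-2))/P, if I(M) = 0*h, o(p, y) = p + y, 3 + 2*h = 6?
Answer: 0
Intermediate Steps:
h = 3/2 (h = -3/2 + (½)*6 = -3/2 + 3 = 3/2 ≈ 1.5000)
I(M) = 0 (I(M) = 0*(3/2) = 0)
P = 1683/1372 (P = -415/(-332) + (-11 + 19)/(-343) = -415*(-1/332) + 8*(-1/343) = 5/4 - 8/343 = 1683/1372 ≈ 1.2267)
I(6*(-2))/P = 0/(1683/1372) = 0*(1372/1683) = 0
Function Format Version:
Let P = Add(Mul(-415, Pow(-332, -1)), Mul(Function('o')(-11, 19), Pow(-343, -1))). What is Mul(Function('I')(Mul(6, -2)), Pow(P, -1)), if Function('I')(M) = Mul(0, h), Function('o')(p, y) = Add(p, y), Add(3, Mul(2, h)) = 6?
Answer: 0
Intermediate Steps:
h = Rational(3, 2) (h = Add(Rational(-3, 2), Mul(Rational(1, 2), 6)) = Add(Rational(-3, 2), 3) = Rational(3, 2) ≈ 1.5000)
Function('I')(M) = 0 (Function('I')(M) = Mul(0, Rational(3, 2)) = 0)
P = Rational(1683, 1372) (P = Add(Mul(-415, Pow(-332, -1)), Mul(Add(-11, 19), Pow(-343, -1))) = Add(Mul(-415, Rational(-1, 332)), Mul(8, Rational(-1, 343))) = Add(Rational(5, 4), Rational(-8, 343)) = Rational(1683, 1372) ≈ 1.2267)
Mul(Function('I')(Mul(6, -2)), Pow(P, -1)) = Mul(0, Pow(Rational(1683, 1372), -1)) = Mul(0, Rational(1372, 1683)) = 0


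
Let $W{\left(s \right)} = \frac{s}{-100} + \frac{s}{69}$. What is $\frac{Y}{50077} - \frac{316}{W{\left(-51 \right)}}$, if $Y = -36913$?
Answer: $\frac{36376510449}{26390579} \approx 1378.4$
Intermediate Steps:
$W{\left(s \right)} = \frac{31 s}{6900}$ ($W{\left(s \right)} = s \left(- \frac{1}{100}\right) + s \frac{1}{69} = - \frac{s}{100} + \frac{s}{69} = \frac{31 s}{6900}$)
$\frac{Y}{50077} - \frac{316}{W{\left(-51 \right)}} = - \frac{36913}{50077} - \frac{316}{\frac{31}{6900} \left(-51\right)} = \left(-36913\right) \frac{1}{50077} - \frac{316}{- \frac{527}{2300}} = - \frac{36913}{50077} - - \frac{726800}{527} = - \frac{36913}{50077} + \frac{726800}{527} = \frac{36376510449}{26390579}$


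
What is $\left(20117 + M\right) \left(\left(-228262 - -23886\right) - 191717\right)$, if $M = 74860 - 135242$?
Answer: $15948684645$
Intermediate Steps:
$M = -60382$ ($M = 74860 - 135242 = -60382$)
$\left(20117 + M\right) \left(\left(-228262 - -23886\right) - 191717\right) = \left(20117 - 60382\right) \left(\left(-228262 - -23886\right) - 191717\right) = - 40265 \left(\left(-228262 + 23886\right) - 191717\right) = - 40265 \left(-204376 - 191717\right) = \left(-40265\right) \left(-396093\right) = 15948684645$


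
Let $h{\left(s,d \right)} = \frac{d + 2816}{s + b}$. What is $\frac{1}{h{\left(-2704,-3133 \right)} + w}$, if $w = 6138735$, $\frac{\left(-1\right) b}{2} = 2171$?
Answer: $\frac{7046}{43253527127} \approx 1.629 \cdot 10^{-7}$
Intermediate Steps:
$b = -4342$ ($b = \left(-2\right) 2171 = -4342$)
$h{\left(s,d \right)} = \frac{2816 + d}{-4342 + s}$ ($h{\left(s,d \right)} = \frac{d + 2816}{s - 4342} = \frac{2816 + d}{-4342 + s}$)
$\frac{1}{h{\left(-2704,-3133 \right)} + w} = \frac{1}{\frac{2816 - 3133}{-4342 - 2704} + 6138735} = \frac{1}{\frac{1}{-7046} \left(-317\right) + 6138735} = \frac{1}{\left(- \frac{1}{7046}\right) \left(-317\right) + 6138735} = \frac{1}{\frac{317}{7046} + 6138735} = \frac{1}{\frac{43253527127}{7046}} = \frac{7046}{43253527127}$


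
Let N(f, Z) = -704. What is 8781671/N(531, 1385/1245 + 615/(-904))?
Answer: -8781671/704 ≈ -12474.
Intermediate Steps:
8781671/N(531, 1385/1245 + 615/(-904)) = 8781671/(-704) = 8781671*(-1/704) = -8781671/704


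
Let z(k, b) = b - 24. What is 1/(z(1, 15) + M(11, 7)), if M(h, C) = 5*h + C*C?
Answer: 1/95 ≈ 0.010526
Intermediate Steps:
z(k, b) = -24 + b
M(h, C) = C² + 5*h (M(h, C) = 5*h + C² = C² + 5*h)
1/(z(1, 15) + M(11, 7)) = 1/((-24 + 15) + (7² + 5*11)) = 1/(-9 + (49 + 55)) = 1/(-9 + 104) = 1/95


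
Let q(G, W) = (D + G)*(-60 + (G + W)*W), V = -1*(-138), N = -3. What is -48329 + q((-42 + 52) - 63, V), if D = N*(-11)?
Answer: -281729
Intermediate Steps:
V = 138
D = 33 (D = -3*(-11) = 33)
q(G, W) = (-60 + W*(G + W))*(33 + G) (q(G, W) = (33 + G)*(-60 + (G + W)*W) = (33 + G)*(-60 + W*(G + W)) = (-60 + W*(G + W))*(33 + G))
-48329 + q((-42 + 52) - 63, V) = -48329 + (-1980 - 60*((-42 + 52) - 63) + 33*138² + ((-42 + 52) - 63)*138² + 138*((-42 + 52) - 63)² + 33*((-42 + 52) - 63)*138) = -48329 + (-1980 - 60*(10 - 63) + 33*19044 + (10 - 63)*19044 + 138*(10 - 63)² + 33*(10 - 63)*138) = -48329 + (-1980 - 60*(-53) + 628452 - 53*19044 + 138*(-53)² + 33*(-53)*138) = -48329 + (-1980 + 3180 + 628452 - 1009332 + 138*2809 - 241362) = -48329 + (-1980 + 3180 + 628452 - 1009332 + 387642 - 241362) = -48329 - 233400 = -281729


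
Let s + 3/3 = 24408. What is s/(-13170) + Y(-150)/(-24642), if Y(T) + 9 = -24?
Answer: -16694519/9014865 ≈ -1.8519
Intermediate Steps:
Y(T) = -33 (Y(T) = -9 - 24 = -33)
s = 24407 (s = -1 + 24408 = 24407)
s/(-13170) + Y(-150)/(-24642) = 24407/(-13170) - 33/(-24642) = 24407*(-1/13170) - 33*(-1/24642) = -24407/13170 + 11/8214 = -16694519/9014865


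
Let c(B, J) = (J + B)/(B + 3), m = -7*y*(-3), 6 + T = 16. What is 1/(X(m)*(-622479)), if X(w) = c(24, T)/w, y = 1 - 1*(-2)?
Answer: -567/7054762 ≈ -8.0371e-5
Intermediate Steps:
y = 3 (y = 1 + 2 = 3)
T = 10 (T = -6 + 16 = 10)
m = 63 (m = -7*3*(-3) = -21*(-3) = 63)
c(B, J) = (B + J)/(3 + B)
X(w) = 34/(27*w) (X(w) = ((24 + 10)/(3 + 24))/w = (34/27)/w = ((1/27)*34)/w = 34/(27*w))
1/(X(m)*(-622479)) = 1/(((34/27)/63)*(-622479)) = -1/622479/((34/27)*(1/63)) = -1/622479/(34/1701) = (1701/34)*(-1/622479) = -567/7054762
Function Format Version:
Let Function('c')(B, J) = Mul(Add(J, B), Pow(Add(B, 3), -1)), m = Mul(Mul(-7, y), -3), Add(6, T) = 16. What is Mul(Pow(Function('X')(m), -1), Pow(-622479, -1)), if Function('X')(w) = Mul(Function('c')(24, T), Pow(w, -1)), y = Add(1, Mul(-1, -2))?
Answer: Rational(-567, 7054762) ≈ -8.0371e-5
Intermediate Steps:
y = 3 (y = Add(1, 2) = 3)
T = 10 (T = Add(-6, 16) = 10)
m = 63 (m = Mul(Mul(-7, 3), -3) = Mul(-21, -3) = 63)
Function('c')(B, J) = Mul(Pow(Add(3, B), -1), Add(B, J)) (Function('c')(B, J) = Mul(Add(B, J), Pow(Add(3, B), -1)) = Mul(Pow(Add(3, B), -1), Add(B, J)))
Function('X')(w) = Mul(Rational(34, 27), Pow(w, -1)) (Function('X')(w) = Mul(Mul(Pow(Add(3, 24), -1), Add(24, 10)), Pow(w, -1)) = Mul(Mul(Pow(27, -1), 34), Pow(w, -1)) = Mul(Mul(Rational(1, 27), 34), Pow(w, -1)) = Mul(Rational(34, 27), Pow(w, -1)))
Mul(Pow(Function('X')(m), -1), Pow(-622479, -1)) = Mul(Pow(Mul(Rational(34, 27), Pow(63, -1)), -1), Pow(-622479, -1)) = Mul(Pow(Mul(Rational(34, 27), Rational(1, 63)), -1), Rational(-1, 622479)) = Mul(Pow(Rational(34, 1701), -1), Rational(-1, 622479)) = Mul(Rational(1701, 34), Rational(-1, 622479)) = Rational(-567, 7054762)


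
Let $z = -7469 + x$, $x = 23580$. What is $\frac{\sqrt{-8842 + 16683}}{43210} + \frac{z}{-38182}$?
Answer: $- \frac{16111}{38182} + \frac{\sqrt{7841}}{43210} \approx -0.4199$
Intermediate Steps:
$z = 16111$ ($z = -7469 + 23580 = 16111$)
$\frac{\sqrt{-8842 + 16683}}{43210} + \frac{z}{-38182} = \frac{\sqrt{-8842 + 16683}}{43210} + \frac{16111}{-38182} = \sqrt{7841} \cdot \frac{1}{43210} + 16111 \left(- \frac{1}{38182}\right) = \frac{\sqrt{7841}}{43210} - \frac{16111}{38182} = - \frac{16111}{38182} + \frac{\sqrt{7841}}{43210}$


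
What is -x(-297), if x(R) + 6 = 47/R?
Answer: 1829/297 ≈ 6.1582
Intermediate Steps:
x(R) = -6 + 47/R
-x(-297) = -(-6 + 47/(-297)) = -(-6 + 47*(-1/297)) = -(-6 - 47/297) = -1*(-1829/297) = 1829/297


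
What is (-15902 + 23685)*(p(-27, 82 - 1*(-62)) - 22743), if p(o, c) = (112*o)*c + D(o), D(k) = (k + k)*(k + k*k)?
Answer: -3861200781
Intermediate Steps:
D(k) = 2*k*(k + k²) (D(k) = (2*k)*(k + k²) = 2*k*(k + k²))
p(o, c) = 2*o²*(1 + o) + 112*c*o (p(o, c) = (112*o)*c + 2*o²*(1 + o) = 112*c*o + 2*o²*(1 + o) = 2*o²*(1 + o) + 112*c*o)
(-15902 + 23685)*(p(-27, 82 - 1*(-62)) - 22743) = (-15902 + 23685)*(2*(-27)*(56*(82 - 1*(-62)) - 27*(1 - 27)) - 22743) = 7783*(2*(-27)*(56*(82 + 62) - 27*(-26)) - 22743) = 7783*(2*(-27)*(56*144 + 702) - 22743) = 7783*(2*(-27)*(8064 + 702) - 22743) = 7783*(2*(-27)*8766 - 22743) = 7783*(-473364 - 22743) = 7783*(-496107) = -3861200781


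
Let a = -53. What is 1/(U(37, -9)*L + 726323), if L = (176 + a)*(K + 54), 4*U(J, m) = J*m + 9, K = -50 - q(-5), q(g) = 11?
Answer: 1/796064 ≈ 1.2562e-6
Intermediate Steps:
K = -61 (K = -50 - 1*11 = -50 - 11 = -61)
U(J, m) = 9/4 + J*m/4 (U(J, m) = (J*m + 9)/4 = (9 + J*m)/4 = 9/4 + J*m/4)
L = -861 (L = (176 - 53)*(-61 + 54) = 123*(-7) = -861)
1/(U(37, -9)*L + 726323) = 1/((9/4 + (¼)*37*(-9))*(-861) + 726323) = 1/((9/4 - 333/4)*(-861) + 726323) = 1/(-81*(-861) + 726323) = 1/(69741 + 726323) = 1/796064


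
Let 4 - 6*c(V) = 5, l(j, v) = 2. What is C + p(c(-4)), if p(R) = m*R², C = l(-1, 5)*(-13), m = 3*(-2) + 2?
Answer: -235/9 ≈ -26.111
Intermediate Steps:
c(V) = -⅙ (c(V) = ⅔ - ⅙*5 = ⅔ - ⅚ = -⅙)
m = -4 (m = -6 + 2 = -4)
C = -26 (C = 2*(-13) = -26)
p(R) = -4*R²
C + p(c(-4)) = -26 - 4*(-⅙)² = -26 - 4*1/36 = -26 - ⅑ = -235/9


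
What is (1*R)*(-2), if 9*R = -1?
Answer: 2/9 ≈ 0.22222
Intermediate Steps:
R = -⅑ (R = (⅑)*(-1) = -⅑ ≈ -0.11111)
(1*R)*(-2) = (1*(-⅑))*(-2) = -⅑*(-2) = 2/9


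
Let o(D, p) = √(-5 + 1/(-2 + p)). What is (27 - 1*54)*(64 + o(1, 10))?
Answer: -1728 - 27*I*√78/4 ≈ -1728.0 - 59.614*I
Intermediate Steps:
(27 - 1*54)*(64 + o(1, 10)) = (27 - 1*54)*(64 + √((11 - 5*10)/(-2 + 10))) = (27 - 54)*(64 + √((11 - 50)/8)) = -27*(64 + √((⅛)*(-39))) = -27*(64 + √(-39/8)) = -27*(64 + I*√78/4) = -1728 - 27*I*√78/4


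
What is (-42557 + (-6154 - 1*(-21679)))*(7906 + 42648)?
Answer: -1366575728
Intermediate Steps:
(-42557 + (-6154 - 1*(-21679)))*(7906 + 42648) = (-42557 + (-6154 + 21679))*50554 = (-42557 + 15525)*50554 = -27032*50554 = -1366575728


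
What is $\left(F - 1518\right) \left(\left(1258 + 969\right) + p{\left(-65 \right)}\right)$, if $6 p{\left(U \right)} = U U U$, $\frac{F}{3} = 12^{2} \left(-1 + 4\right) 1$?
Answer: $9666731$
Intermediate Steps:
$F = 1296$ ($F = 3 \cdot 12^{2} \left(-1 + 4\right) 1 = 3 \cdot 144 \cdot 3 \cdot 1 = 3 \cdot 144 \cdot 3 = 3 \cdot 432 = 1296$)
$p{\left(U \right)} = \frac{U^{3}}{6}$ ($p{\left(U \right)} = \frac{U U U}{6} = \frac{U^{2} U}{6} = \frac{U^{3}}{6}$)
$\left(F - 1518\right) \left(\left(1258 + 969\right) + p{\left(-65 \right)}\right) = \left(1296 - 1518\right) \left(\left(1258 + 969\right) + \frac{\left(-65\right)^{3}}{6}\right) = - 222 \left(2227 + \frac{1}{6} \left(-274625\right)\right) = - 222 \left(2227 - \frac{274625}{6}\right) = \left(-222\right) \left(- \frac{261263}{6}\right) = 9666731$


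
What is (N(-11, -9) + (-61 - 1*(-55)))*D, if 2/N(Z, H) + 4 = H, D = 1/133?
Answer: -80/1729 ≈ -0.046270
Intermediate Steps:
D = 1/133 ≈ 0.0075188
N(Z, H) = 2/(-4 + H)
(N(-11, -9) + (-61 - 1*(-55)))*D = (2/(-4 - 9) + (-61 - 1*(-55)))*(1/133) = (2/(-13) + (-61 + 55))*(1/133) = (2*(-1/13) - 6)*(1/133) = (-2/13 - 6)*(1/133) = -80/13*1/133 = -80/1729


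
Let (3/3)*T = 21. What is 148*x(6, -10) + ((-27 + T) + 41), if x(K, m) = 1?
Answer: 183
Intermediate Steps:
T = 21
148*x(6, -10) + ((-27 + T) + 41) = 148*1 + ((-27 + 21) + 41) = 148 + (-6 + 41) = 148 + 35 = 183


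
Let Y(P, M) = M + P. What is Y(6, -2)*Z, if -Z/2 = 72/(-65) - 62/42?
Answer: 28216/1365 ≈ 20.671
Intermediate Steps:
Z = 7054/1365 (Z = -2*(72/(-65) - 62/42) = -2*(72*(-1/65) - 62*1/42) = -2*(-72/65 - 31/21) = -2*(-3527/1365) = 7054/1365 ≈ 5.1678)
Y(6, -2)*Z = (-2 + 6)*(7054/1365) = 4*(7054/1365) = 28216/1365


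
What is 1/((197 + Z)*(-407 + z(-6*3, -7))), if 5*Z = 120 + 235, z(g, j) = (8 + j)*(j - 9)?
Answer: -1/113364 ≈ -8.8211e-6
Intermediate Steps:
z(g, j) = (-9 + j)*(8 + j) (z(g, j) = (8 + j)*(-9 + j) = (-9 + j)*(8 + j))
Z = 71 (Z = (120 + 235)/5 = (⅕)*355 = 71)
1/((197 + Z)*(-407 + z(-6*3, -7))) = 1/((197 + 71)*(-407 + (-72 + (-7)² - 1*(-7)))) = 1/(268*(-407 + (-72 + 49 + 7))) = 1/(268*(-407 - 16)) = 1/(268*(-423)) = 1/(-113364) = -1/113364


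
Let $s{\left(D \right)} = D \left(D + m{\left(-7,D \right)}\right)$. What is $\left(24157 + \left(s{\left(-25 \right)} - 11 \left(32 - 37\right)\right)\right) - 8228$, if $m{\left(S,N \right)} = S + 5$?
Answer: $16659$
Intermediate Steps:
$m{\left(S,N \right)} = 5 + S$
$s{\left(D \right)} = D \left(-2 + D\right)$ ($s{\left(D \right)} = D \left(D + \left(5 - 7\right)\right) = D \left(D - 2\right) = D \left(-2 + D\right)$)
$\left(24157 + \left(s{\left(-25 \right)} - 11 \left(32 - 37\right)\right)\right) - 8228 = \left(24157 - \left(11 \left(32 - 37\right) + 25 \left(-2 - 25\right)\right)\right) - 8228 = \left(24157 - -730\right) - 8228 = \left(24157 + \left(675 + 55\right)\right) - 8228 = \left(24157 + 730\right) - 8228 = 24887 - 8228 = 16659$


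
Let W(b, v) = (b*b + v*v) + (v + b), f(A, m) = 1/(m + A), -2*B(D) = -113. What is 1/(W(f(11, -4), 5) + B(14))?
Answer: 98/8493 ≈ 0.011539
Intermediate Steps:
B(D) = 113/2 (B(D) = -½*(-113) = 113/2)
f(A, m) = 1/(A + m)
W(b, v) = b + v + b² + v² (W(b, v) = (b² + v²) + (b + v) = b + v + b² + v²)
1/(W(f(11, -4), 5) + B(14)) = 1/((1/(11 - 4) + 5 + (1/(11 - 4))² + 5²) + 113/2) = 1/((1/7 + 5 + (1/7)² + 25) + 113/2) = 1/((⅐ + 5 + (⅐)² + 25) + 113/2) = 1/((⅐ + 5 + 1/49 + 25) + 113/2) = 1/(1478/49 + 113/2) = 1/(8493/98) = 98/8493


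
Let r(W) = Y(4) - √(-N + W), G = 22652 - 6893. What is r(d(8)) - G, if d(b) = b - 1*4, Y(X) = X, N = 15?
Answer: -15755 - I*√11 ≈ -15755.0 - 3.3166*I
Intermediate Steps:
d(b) = -4 + b (d(b) = b - 4 = -4 + b)
G = 15759
r(W) = 4 - √(-15 + W) (r(W) = 4 - √(-1*15 + W) = 4 - √(-15 + W))
r(d(8)) - G = (4 - √(-15 + (-4 + 8))) - 1*15759 = (4 - √(-15 + 4)) - 15759 = (4 - √(-11)) - 15759 = (4 - I*√11) - 15759 = -15755 - I*√11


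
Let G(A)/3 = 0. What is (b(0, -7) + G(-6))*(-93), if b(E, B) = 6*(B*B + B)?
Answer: -23436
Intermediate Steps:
G(A) = 0 (G(A) = 3*0 = 0)
b(E, B) = 6*B + 6*B² (b(E, B) = 6*(B² + B) = 6*(B + B²) = 6*B + 6*B²)
(b(0, -7) + G(-6))*(-93) = (6*(-7)*(1 - 7) + 0)*(-93) = (6*(-7)*(-6) + 0)*(-93) = (252 + 0)*(-93) = 252*(-93) = -23436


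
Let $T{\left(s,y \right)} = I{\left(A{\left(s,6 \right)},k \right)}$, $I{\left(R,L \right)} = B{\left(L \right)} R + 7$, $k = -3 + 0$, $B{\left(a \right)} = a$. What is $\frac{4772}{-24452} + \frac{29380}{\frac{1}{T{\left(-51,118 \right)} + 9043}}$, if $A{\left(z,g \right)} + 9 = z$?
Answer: $\frac{1657707445007}{6113} \approx 2.7118 \cdot 10^{8}$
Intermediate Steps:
$A{\left(z,g \right)} = -9 + z$
$k = -3$
$I{\left(R,L \right)} = 7 + L R$ ($I{\left(R,L \right)} = L R + 7 = 7 + L R$)
$T{\left(s,y \right)} = 34 - 3 s$ ($T{\left(s,y \right)} = 7 - 3 \left(-9 + s\right) = 7 - \left(-27 + 3 s\right) = 34 - 3 s$)
$\frac{4772}{-24452} + \frac{29380}{\frac{1}{T{\left(-51,118 \right)} + 9043}} = \frac{4772}{-24452} + \frac{29380}{\frac{1}{\left(34 - -153\right) + 9043}} = 4772 \left(- \frac{1}{24452}\right) + \frac{29380}{\frac{1}{\left(34 + 153\right) + 9043}} = - \frac{1193}{6113} + \frac{29380}{\frac{1}{187 + 9043}} = - \frac{1193}{6113} + \frac{29380}{\frac{1}{9230}} = - \frac{1193}{6113} + 29380 \frac{1}{\frac{1}{9230}} = - \frac{1193}{6113} + 29380 \cdot 9230 = - \frac{1193}{6113} + 271177400 = \frac{1657707445007}{6113}$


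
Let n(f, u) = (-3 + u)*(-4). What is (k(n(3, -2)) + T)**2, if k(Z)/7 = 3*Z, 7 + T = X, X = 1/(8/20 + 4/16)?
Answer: 29041321/169 ≈ 1.7184e+5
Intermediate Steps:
n(f, u) = 12 - 4*u
X = 20/13 (X = 1/(8*(1/20) + 4*(1/16)) = 1/(2/5 + 1/4) = 1/(13/20) = 20/13 ≈ 1.5385)
T = -71/13 (T = -7 + 20/13 = -71/13 ≈ -5.4615)
k(Z) = 21*Z (k(Z) = 7*(3*Z) = 21*Z)
(k(n(3, -2)) + T)**2 = (21*(12 - 4*(-2)) - 71/13)**2 = (21*(12 + 8) - 71/13)**2 = (21*20 - 71/13)**2 = (420 - 71/13)**2 = (5389/13)**2 = 29041321/169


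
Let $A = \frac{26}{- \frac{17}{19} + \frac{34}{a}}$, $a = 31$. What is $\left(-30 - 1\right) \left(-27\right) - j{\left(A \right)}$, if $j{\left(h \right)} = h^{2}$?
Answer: $- \frac{222665839}{14161} \approx -15724.0$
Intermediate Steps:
$A = \frac{15314}{119}$ ($A = \frac{26}{- \frac{17}{19} + \frac{34}{31}} = \frac{26}{\frac{119}{589}} = 26 \cdot \frac{589}{119} = \frac{15314}{119} \approx 128.69$)
$\left(-30 - 1\right) \left(-27\right) - j{\left(A \right)} = \left(-30 - 1\right) \left(-27\right) - \left(\frac{15314}{119}\right)^{2} = \left(-31\right) \left(-27\right) - \frac{234518596}{14161} = 837 - \frac{234518596}{14161} = - \frac{222665839}{14161}$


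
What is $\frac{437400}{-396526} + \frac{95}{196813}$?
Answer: $- \frac{43024168115}{39020735819} \approx -1.1026$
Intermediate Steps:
$\frac{437400}{-396526} + \frac{95}{196813} = 437400 \left(- \frac{1}{396526}\right) + 95 \cdot \frac{1}{196813} = - \frac{218700}{198263} + \frac{95}{196813} = - \frac{43024168115}{39020735819}$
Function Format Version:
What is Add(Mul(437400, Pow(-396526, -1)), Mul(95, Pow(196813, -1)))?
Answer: Rational(-43024168115, 39020735819) ≈ -1.1026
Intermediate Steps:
Add(Mul(437400, Pow(-396526, -1)), Mul(95, Pow(196813, -1))) = Add(Mul(437400, Rational(-1, 396526)), Mul(95, Rational(1, 196813))) = Add(Rational(-218700, 198263), Rational(95, 196813)) = Rational(-43024168115, 39020735819)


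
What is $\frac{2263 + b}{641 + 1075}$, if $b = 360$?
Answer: $\frac{2623}{1716} \approx 1.5286$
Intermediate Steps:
$\frac{2263 + b}{641 + 1075} = \frac{2263 + 360}{641 + 1075} = \frac{2623}{1716}$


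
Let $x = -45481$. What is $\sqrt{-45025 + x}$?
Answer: $59 i \sqrt{26} \approx 300.84 i$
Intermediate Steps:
$\sqrt{-45025 + x} = \sqrt{-45025 - 45481} = \sqrt{-90506} = 59 i \sqrt{26}$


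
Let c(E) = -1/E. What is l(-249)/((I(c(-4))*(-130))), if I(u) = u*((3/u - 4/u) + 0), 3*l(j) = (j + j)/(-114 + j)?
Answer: 83/23595 ≈ 0.0035177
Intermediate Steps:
l(j) = 2*j/(3*(-114 + j)) (l(j) = ((j + j)/(-114 + j))/3 = ((2*j)/(-114 + j))/3 = (2*j/(-114 + j))/3 = 2*j/(3*(-114 + j)))
I(u) = -1 (I(u) = u*(-1/u + 0) = u*(-1/u) = -1)
l(-249)/((I(c(-4))*(-130))) = ((2/3)*(-249)/(-114 - 249))/((-1*(-130))) = ((2/3)*(-249)/(-363))/130 = ((2/3)*(-249)*(-1/363))*(1/130) = (166/363)*(1/130) = 83/23595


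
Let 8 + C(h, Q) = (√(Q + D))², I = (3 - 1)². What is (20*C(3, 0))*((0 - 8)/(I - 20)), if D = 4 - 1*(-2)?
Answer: -20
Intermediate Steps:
I = 4 (I = 2² = 4)
D = 6 (D = 4 + 2 = 6)
C(h, Q) = -2 + Q (C(h, Q) = -8 + (√(Q + 6))² = -8 + (√(6 + Q))² = -8 + (6 + Q) = -2 + Q)
(20*C(3, 0))*((0 - 8)/(I - 20)) = (20*(-2 + 0))*((0 - 8)/(4 - 20)) = (20*(-2))*(-8/(-16)) = -(-320)*(-1)/16 = -40*½ = -20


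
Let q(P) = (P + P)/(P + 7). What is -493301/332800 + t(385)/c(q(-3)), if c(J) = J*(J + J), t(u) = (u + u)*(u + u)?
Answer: 394629800291/2995200 ≈ 1.3175e+5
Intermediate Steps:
t(u) = 4*u² (t(u) = (2*u)*(2*u) = 4*u²)
q(P) = 2*P/(7 + P) (q(P) = (2*P)/(7 + P) = 2*P/(7 + P))
c(J) = 2*J² (c(J) = J*(2*J) = 2*J²)
-493301/332800 + t(385)/c(q(-3)) = -493301/332800 + (4*385²)/((2*(2*(-3)/(7 - 3))²)) = -493301*1/332800 + (4*148225)/((2*(2*(-3)/4)²)) = -493301/332800 + 592900/((2*(2*(-3)*(¼))²)) = -493301/332800 + 592900/((2*(-3/2)²)) = -493301/332800 + 592900/((2*(9/4))) = -493301/332800 + 592900/(9/2) = -493301/332800 + 592900*(2/9) = -493301/332800 + 1185800/9 = 394629800291/2995200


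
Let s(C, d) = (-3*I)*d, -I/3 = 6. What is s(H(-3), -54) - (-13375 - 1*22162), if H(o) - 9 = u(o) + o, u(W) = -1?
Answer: 32621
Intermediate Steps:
I = -18 (I = -3*6 = -18)
H(o) = 8 + o (H(o) = 9 + (-1 + o) = 8 + o)
s(C, d) = 54*d (s(C, d) = (-3*(-18))*d = 54*d)
s(H(-3), -54) - (-13375 - 1*22162) = 54*(-54) - (-13375 - 1*22162) = -2916 - (-13375 - 22162) = -2916 - 1*(-35537) = -2916 + 35537 = 32621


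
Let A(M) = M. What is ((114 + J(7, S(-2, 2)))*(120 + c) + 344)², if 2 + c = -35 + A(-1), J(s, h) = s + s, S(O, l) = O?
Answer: 117505600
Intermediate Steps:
J(s, h) = 2*s
c = -38 (c = -2 + (-35 - 1) = -2 - 36 = -38)
((114 + J(7, S(-2, 2)))*(120 + c) + 344)² = ((114 + 2*7)*(120 - 38) + 344)² = ((114 + 14)*82 + 344)² = (128*82 + 344)² = (10496 + 344)² = 10840² = 117505600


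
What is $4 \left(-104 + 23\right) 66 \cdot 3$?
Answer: $-64152$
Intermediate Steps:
$4 \left(-104 + 23\right) 66 \cdot 3 = 4 \left(\left(-81\right) 198\right) = 4 \left(-16038\right) = -64152$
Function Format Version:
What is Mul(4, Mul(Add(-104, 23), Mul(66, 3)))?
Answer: -64152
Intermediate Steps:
Mul(4, Mul(Add(-104, 23), Mul(66, 3))) = Mul(4, Mul(-81, 198)) = Mul(4, -16038) = -64152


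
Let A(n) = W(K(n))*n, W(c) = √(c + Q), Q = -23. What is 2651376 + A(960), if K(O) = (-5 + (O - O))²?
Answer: 2651376 + 960*√2 ≈ 2.6527e+6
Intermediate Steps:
K(O) = 25 (K(O) = (-5 + 0)² = (-5)² = 25)
W(c) = √(-23 + c) (W(c) = √(c - 23) = √(-23 + c))
A(n) = n*√2 (A(n) = √(-23 + 25)*n = √2*n = n*√2)
2651376 + A(960) = 2651376 + 960*√2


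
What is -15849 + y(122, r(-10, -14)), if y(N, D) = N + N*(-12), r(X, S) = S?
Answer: -17191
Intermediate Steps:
y(N, D) = -11*N (y(N, D) = N - 12*N = -11*N)
-15849 + y(122, r(-10, -14)) = -15849 - 11*122 = -15849 - 1342 = -17191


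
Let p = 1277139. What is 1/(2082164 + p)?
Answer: 1/3359303 ≈ 2.9768e-7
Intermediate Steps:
1/(2082164 + p) = 1/(2082164 + 1277139) = 1/3359303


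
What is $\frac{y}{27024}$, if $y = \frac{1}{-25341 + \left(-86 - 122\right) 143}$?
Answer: $- \frac{1}{1488617040} \approx -6.7176 \cdot 10^{-10}$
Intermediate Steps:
$y = - \frac{1}{55085}$ ($y = \frac{1}{-25341 - 29744} = \frac{1}{-55085} = - \frac{1}{55085} \approx -1.8154 \cdot 10^{-5}$)
$\frac{y}{27024} = - \frac{1}{55085 \cdot 27024} = \left(- \frac{1}{55085}\right) \frac{1}{27024} = - \frac{1}{1488617040}$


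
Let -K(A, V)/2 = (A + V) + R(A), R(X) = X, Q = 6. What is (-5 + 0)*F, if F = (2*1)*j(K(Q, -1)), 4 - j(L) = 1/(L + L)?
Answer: -885/22 ≈ -40.227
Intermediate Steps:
K(A, V) = -4*A - 2*V (K(A, V) = -2*((A + V) + A) = -2*(V + 2*A) = -4*A - 2*V)
j(L) = 4 - 1/(2*L) (j(L) = 4 - 1/(L + L) = 4 - 1/(2*L))
F = 177/22 (F = (2*1)*(4 - 1/(2*(-4*6 - 2*(-1)))) = 2*(4 - 1/(2*(-24 + 2))) = 2*(4 - 1/2/(-22)) = 2*(4 - 1/2*(-1/22)) = 2*(4 + 1/44) = 2*(177/44) = 177/22 ≈ 8.0455)
(-5 + 0)*F = (-5 + 0)*(177/22) = -5*177/22 = -885/22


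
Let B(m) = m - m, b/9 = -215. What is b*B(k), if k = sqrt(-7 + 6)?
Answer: 0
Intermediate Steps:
k = I (k = sqrt(-1) = I ≈ 1.0*I)
b = -1935 (b = 9*(-215) = -1935)
B(m) = 0
b*B(k) = -1935*0 = 0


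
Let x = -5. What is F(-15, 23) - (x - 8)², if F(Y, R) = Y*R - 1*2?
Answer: -516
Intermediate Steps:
F(Y, R) = -2 + R*Y (F(Y, R) = R*Y - 2 = -2 + R*Y)
F(-15, 23) - (x - 8)² = (-2 + 23*(-15)) - (-5 - 8)² = (-2 - 345) - 1*(-13)² = -347 - 1*169 = -347 - 169 = -516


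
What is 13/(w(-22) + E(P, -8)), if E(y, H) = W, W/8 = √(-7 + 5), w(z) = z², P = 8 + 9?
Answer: 1573/58596 - 13*I*√2/29298 ≈ 0.026845 - 0.00062751*I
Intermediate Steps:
P = 17
W = 8*I*√2 (W = 8*√(-7 + 5) = 8*√(-2) = 8*(I*√2) = 8*I*√2 ≈ 11.314*I)
E(y, H) = 8*I*√2
13/(w(-22) + E(P, -8)) = 13/((-22)² + 8*I*√2) = 13/(484 + 8*I*√2)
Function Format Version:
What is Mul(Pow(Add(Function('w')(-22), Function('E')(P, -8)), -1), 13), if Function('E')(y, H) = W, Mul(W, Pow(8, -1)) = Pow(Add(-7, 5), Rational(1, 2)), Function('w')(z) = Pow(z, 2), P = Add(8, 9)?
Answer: Add(Rational(1573, 58596), Mul(Rational(-13, 29298), I, Pow(2, Rational(1, 2)))) ≈ Add(0.026845, Mul(-0.00062751, I))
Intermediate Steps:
P = 17
W = Mul(8, I, Pow(2, Rational(1, 2))) (W = Mul(8, Pow(Add(-7, 5), Rational(1, 2))) = Mul(8, Pow(-2, Rational(1, 2))) = Mul(8, Mul(I, Pow(2, Rational(1, 2)))) = Mul(8, I, Pow(2, Rational(1, 2))) ≈ Mul(11.314, I))
Function('E')(y, H) = Mul(8, I, Pow(2, Rational(1, 2)))
Mul(Pow(Add(Function('w')(-22), Function('E')(P, -8)), -1), 13) = Mul(Pow(Add(Pow(-22, 2), Mul(8, I, Pow(2, Rational(1, 2)))), -1), 13) = Mul(Pow(Add(484, Mul(8, I, Pow(2, Rational(1, 2)))), -1), 13) = Mul(13, Pow(Add(484, Mul(8, I, Pow(2, Rational(1, 2)))), -1))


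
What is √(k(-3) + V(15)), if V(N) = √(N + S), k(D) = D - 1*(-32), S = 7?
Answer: √(29 + √22) ≈ 5.8043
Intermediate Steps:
k(D) = 32 + D (k(D) = D + 32 = 32 + D)
V(N) = √(7 + N) (V(N) = √(N + 7) = √(7 + N))
√(k(-3) + V(15)) = √((32 - 3) + √(7 + 15)) = √(29 + √22)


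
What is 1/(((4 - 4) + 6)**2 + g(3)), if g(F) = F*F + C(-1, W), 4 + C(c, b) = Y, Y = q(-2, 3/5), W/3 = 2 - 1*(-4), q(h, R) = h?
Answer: 1/39 ≈ 0.025641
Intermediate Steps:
W = 18 (W = 3*(2 - 1*(-4)) = 3*(2 + 4) = 3*6 = 18)
Y = -2
C(c, b) = -6 (C(c, b) = -4 - 2 = -6)
g(F) = -6 + F**2 (g(F) = F*F - 6 = F**2 - 6 = -6 + F**2)
1/(((4 - 4) + 6)**2 + g(3)) = 1/(((4 - 4) + 6)**2 + (-6 + 3**2)) = 1/((0 + 6)**2 + (-6 + 9)) = 1/(6**2 + 3) = 1/(36 + 3) = 1/39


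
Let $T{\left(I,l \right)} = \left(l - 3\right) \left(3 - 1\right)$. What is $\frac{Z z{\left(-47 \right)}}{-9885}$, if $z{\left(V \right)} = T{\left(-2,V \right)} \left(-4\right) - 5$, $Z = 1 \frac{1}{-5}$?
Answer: $\frac{79}{9885} \approx 0.0079919$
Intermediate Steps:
$Z = - \frac{1}{5}$ ($Z = 1 \left(- \frac{1}{5}\right) = - \frac{1}{5} \approx -0.2$)
$T{\left(I,l \right)} = -6 + 2 l$ ($T{\left(I,l \right)} = \left(-3 + l\right) 2 = -6 + 2 l$)
$z{\left(V \right)} = 19 - 8 V$ ($z{\left(V \right)} = \left(-6 + 2 V\right) \left(-4\right) - 5 = \left(24 - 8 V\right) - 5 = 19 - 8 V$)
$\frac{Z z{\left(-47 \right)}}{-9885} = \frac{\left(- \frac{1}{5}\right) \left(19 - -376\right)}{-9885} = - \frac{19 + 376}{5} \left(- \frac{1}{9885}\right) = \left(- \frac{1}{5}\right) 395 \left(- \frac{1}{9885}\right) = \left(-79\right) \left(- \frac{1}{9885}\right) = \frac{79}{9885}$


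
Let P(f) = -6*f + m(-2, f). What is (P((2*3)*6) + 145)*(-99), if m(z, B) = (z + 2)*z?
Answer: 7029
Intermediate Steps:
m(z, B) = z*(2 + z) (m(z, B) = (2 + z)*z = z*(2 + z))
P(f) = -6*f (P(f) = -6*f - 2*(2 - 2) = -6*f - 2*0 = -6*f + 0 = -6*f)
(P((2*3)*6) + 145)*(-99) = (-6*2*3*6 + 145)*(-99) = (-36*6 + 145)*(-99) = (-6*36 + 145)*(-99) = (-216 + 145)*(-99) = -71*(-99) = 7029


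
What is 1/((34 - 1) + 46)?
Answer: 1/79 ≈ 0.012658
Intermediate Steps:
1/((34 - 1) + 46) = 1/(33 + 46) = 1/79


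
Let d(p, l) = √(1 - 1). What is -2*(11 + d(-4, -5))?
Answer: -22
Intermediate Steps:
d(p, l) = 0 (d(p, l) = √0 = 0)
-2*(11 + d(-4, -5)) = -2*(11 + 0) = -2*11 = -22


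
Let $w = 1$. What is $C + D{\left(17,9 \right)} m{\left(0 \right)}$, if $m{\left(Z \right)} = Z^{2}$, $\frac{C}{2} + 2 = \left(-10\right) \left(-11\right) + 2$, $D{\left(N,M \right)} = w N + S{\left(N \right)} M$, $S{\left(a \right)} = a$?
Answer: $220$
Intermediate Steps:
$D{\left(N,M \right)} = N + M N$ ($D{\left(N,M \right)} = 1 N + N M = N + M N$)
$C = 220$ ($C = -4 + 2 \left(\left(-10\right) \left(-11\right) + 2\right) = -4 + 2 \left(110 + 2\right) = -4 + 2 \cdot 112 = -4 + 224 = 220$)
$C + D{\left(17,9 \right)} m{\left(0 \right)} = 220 + 17 \left(1 + 9\right) 0^{2} = 220 + 17 \cdot 10 \cdot 0 = 220 + 170 \cdot 0 = 220 + 0 = 220$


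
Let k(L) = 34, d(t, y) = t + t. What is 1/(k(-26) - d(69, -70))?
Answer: -1/104 ≈ -0.0096154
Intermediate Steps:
d(t, y) = 2*t
1/(k(-26) - d(69, -70)) = 1/(34 - 2*69) = 1/(34 - 1*138) = 1/(34 - 138) = 1/(-104) = -1/104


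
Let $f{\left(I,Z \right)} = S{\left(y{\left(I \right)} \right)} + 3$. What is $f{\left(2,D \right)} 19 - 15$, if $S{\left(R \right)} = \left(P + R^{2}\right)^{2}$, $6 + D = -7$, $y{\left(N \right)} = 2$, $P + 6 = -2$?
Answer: $346$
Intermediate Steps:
$P = -8$ ($P = -6 - 2 = -8$)
$D = -13$ ($D = -6 - 7 = -13$)
$S{\left(R \right)} = \left(-8 + R^{2}\right)^{2}$
$f{\left(I,Z \right)} = 19$ ($f{\left(I,Z \right)} = \left(-8 + 2^{2}\right)^{2} + 3 = \left(-8 + 4\right)^{2} + 3 = \left(-4\right)^{2} + 3 = 16 + 3 = 19$)
$f{\left(2,D \right)} 19 - 15 = 19 \cdot 19 - 15 = 361 - 15 = 346$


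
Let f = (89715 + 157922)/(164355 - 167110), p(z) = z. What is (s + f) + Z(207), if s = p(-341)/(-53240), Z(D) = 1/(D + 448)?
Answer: -31399581717/349356040 ≈ -89.878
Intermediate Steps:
Z(D) = 1/(448 + D)
f = -247637/2755 (f = 247637/(-2755) = 247637*(-1/2755) = -247637/2755 ≈ -89.886)
s = 31/4840 (s = -341/(-53240) = -341*(-1/53240) = 31/4840 ≈ 0.0064050)
(s + f) + Z(207) = (31/4840 - 247637/2755) + 1/(448 + 207) = -47939107/533368 + 1/655 = -31399581717/349356040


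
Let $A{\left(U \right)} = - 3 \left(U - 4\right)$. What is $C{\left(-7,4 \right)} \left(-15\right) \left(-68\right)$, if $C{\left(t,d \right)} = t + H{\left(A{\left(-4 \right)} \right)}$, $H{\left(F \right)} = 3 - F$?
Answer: $-28560$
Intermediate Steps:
$A{\left(U \right)} = 12 - 3 U$ ($A{\left(U \right)} = - 3 \left(-4 + U\right) = 12 - 3 U$)
$C{\left(t,d \right)} = -21 + t$ ($C{\left(t,d \right)} = t - \left(9 + 12\right) = t + \left(3 - \left(12 + 12\right)\right) = t + \left(3 - 24\right) = t - 21 = -21 + t$)
$C{\left(-7,4 \right)} \left(-15\right) \left(-68\right) = \left(-21 - 7\right) \left(-15\right) \left(-68\right) = \left(-28\right) \left(-15\right) \left(-68\right) = 420 \left(-68\right) = -28560$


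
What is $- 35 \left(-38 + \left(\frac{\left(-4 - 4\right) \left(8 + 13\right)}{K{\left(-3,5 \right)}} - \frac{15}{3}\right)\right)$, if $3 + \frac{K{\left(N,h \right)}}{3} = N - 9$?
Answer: $\frac{4123}{3} \approx 1374.3$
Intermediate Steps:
$K{\left(N,h \right)} = -36 + 3 N$ ($K{\left(N,h \right)} = -9 + 3 \left(N - 9\right) = -9 + 3 \left(-9 + N\right) = -9 + \left(-27 + 3 N\right) = -36 + 3 N$)
$- 35 \left(-38 + \left(\frac{\left(-4 - 4\right) \left(8 + 13\right)}{K{\left(-3,5 \right)}} - \frac{15}{3}\right)\right) = - 35 \left(-38 - \left(5 - \frac{\left(-4 - 4\right) \left(8 + 13\right)}{-36 + 3 \left(-3\right)}\right)\right) = - 35 \left(-38 - \left(5 - \frac{\left(-8\right) 21}{-36 - 9}\right)\right) = - 35 \left(-38 - \left(5 + \frac{168}{-45}\right)\right) = - 35 \left(-38 - \frac{19}{15}\right) = \left(-35\right) \left(- \frac{589}{15}\right) = \frac{4123}{3}$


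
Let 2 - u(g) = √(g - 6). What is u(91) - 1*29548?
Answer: -29546 - √85 ≈ -29555.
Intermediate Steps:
u(g) = 2 - √(-6 + g) (u(g) = 2 - √(g - 6) = 2 - √(-6 + g))
u(91) - 1*29548 = (2 - √(-6 + 91)) - 1*29548 = (2 - √85) - 29548 = -29546 - √85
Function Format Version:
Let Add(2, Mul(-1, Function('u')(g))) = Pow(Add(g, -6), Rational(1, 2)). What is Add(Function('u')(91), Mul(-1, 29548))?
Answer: Add(-29546, Mul(-1, Pow(85, Rational(1, 2)))) ≈ -29555.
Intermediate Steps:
Function('u')(g) = Add(2, Mul(-1, Pow(Add(-6, g), Rational(1, 2)))) (Function('u')(g) = Add(2, Mul(-1, Pow(Add(g, -6), Rational(1, 2)))) = Add(2, Mul(-1, Pow(Add(-6, g), Rational(1, 2)))))
Add(Function('u')(91), Mul(-1, 29548)) = Add(Add(2, Mul(-1, Pow(Add(-6, 91), Rational(1, 2)))), Mul(-1, 29548)) = Add(Add(2, Mul(-1, Pow(85, Rational(1, 2)))), -29548) = Add(-29546, Mul(-1, Pow(85, Rational(1, 2))))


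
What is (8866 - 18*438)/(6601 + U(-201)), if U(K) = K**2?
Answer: 491/23501 ≈ 0.020893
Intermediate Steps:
(8866 - 18*438)/(6601 + U(-201)) = (8866 - 18*438)/(6601 + (-201)**2) = (8866 - 7884)/(6601 + 40401) = 982/47002 = 982*(1/47002) = 491/23501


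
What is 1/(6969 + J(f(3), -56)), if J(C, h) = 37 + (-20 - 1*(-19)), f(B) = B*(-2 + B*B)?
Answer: 1/7005 ≈ 0.00014276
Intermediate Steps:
f(B) = B*(-2 + B²)
J(C, h) = 36 (J(C, h) = 37 + (-20 + 19) = 37 - 1 = 36)
1/(6969 + J(f(3), -56)) = 1/(6969 + 36) = 1/7005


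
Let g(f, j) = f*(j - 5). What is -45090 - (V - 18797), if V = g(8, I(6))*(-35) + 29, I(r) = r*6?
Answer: -17642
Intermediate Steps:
I(r) = 6*r
g(f, j) = f*(-5 + j)
V = -8651 (V = (8*(-5 + 6*6))*(-35) + 29 = (8*(-5 + 36))*(-35) + 29 = (8*31)*(-35) + 29 = 248*(-35) + 29 = -8680 + 29 = -8651)
-45090 - (V - 18797) = -45090 - (-8651 - 18797) = -45090 - 1*(-27448) = -45090 + 27448 = -17642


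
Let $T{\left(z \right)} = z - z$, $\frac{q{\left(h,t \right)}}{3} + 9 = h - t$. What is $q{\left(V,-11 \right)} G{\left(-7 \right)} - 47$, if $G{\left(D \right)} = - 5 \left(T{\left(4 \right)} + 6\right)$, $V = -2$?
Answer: $-47$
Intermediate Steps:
$q{\left(h,t \right)} = -27 - 3 t + 3 h$ ($q{\left(h,t \right)} = -27 + 3 \left(h - t\right) = -27 + \left(- 3 t + 3 h\right) = -27 - 3 t + 3 h$)
$T{\left(z \right)} = 0$
$G{\left(D \right)} = -30$ ($G{\left(D \right)} = - 5 \left(0 + 6\right) = \left(-5\right) 6 = -30$)
$q{\left(V,-11 \right)} G{\left(-7 \right)} - 47 = \left(-27 - -33 + 3 \left(-2\right)\right) \left(-30\right) - 47 = \left(-27 + 33 - 6\right) \left(-30\right) - 47 = 0 \left(-30\right) - 47 = 0 - 47 = -47$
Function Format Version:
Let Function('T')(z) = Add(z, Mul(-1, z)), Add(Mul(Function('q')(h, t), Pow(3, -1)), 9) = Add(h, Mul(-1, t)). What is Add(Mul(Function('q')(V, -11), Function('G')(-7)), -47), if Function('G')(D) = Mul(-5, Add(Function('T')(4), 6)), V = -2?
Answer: -47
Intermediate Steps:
Function('q')(h, t) = Add(-27, Mul(-3, t), Mul(3, h)) (Function('q')(h, t) = Add(-27, Mul(3, Add(h, Mul(-1, t)))) = Add(-27, Add(Mul(-3, t), Mul(3, h))) = Add(-27, Mul(-3, t), Mul(3, h)))
Function('T')(z) = 0
Function('G')(D) = -30 (Function('G')(D) = Mul(-5, Add(0, 6)) = Mul(-5, 6) = -30)
Add(Mul(Function('q')(V, -11), Function('G')(-7)), -47) = Add(Mul(Add(-27, Mul(-3, -11), Mul(3, -2)), -30), -47) = Add(Mul(Add(-27, 33, -6), -30), -47) = Add(Mul(0, -30), -47) = Add(0, -47) = -47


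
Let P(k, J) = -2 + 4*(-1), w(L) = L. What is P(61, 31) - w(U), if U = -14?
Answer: 8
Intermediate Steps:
P(k, J) = -6 (P(k, J) = -2 - 4 = -6)
P(61, 31) - w(U) = -6 - 1*(-14) = -6 + 14 = 8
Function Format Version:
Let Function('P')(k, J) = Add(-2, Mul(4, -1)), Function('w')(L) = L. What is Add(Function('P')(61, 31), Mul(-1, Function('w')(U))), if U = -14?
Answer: 8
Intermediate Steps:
Function('P')(k, J) = -6 (Function('P')(k, J) = Add(-2, -4) = -6)
Add(Function('P')(61, 31), Mul(-1, Function('w')(U))) = Add(-6, Mul(-1, -14)) = Add(-6, 14) = 8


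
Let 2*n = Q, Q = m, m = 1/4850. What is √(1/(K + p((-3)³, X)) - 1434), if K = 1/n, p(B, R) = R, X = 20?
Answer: I*√418154370/540 ≈ 37.868*I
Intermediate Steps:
m = 1/4850 ≈ 0.00020619
Q = 1/4850 ≈ 0.00020619
n = 1/9700 (n = (½)*(1/4850) = 1/9700 ≈ 0.00010309)
K = 9700 (K = 1/(1/9700) = 9700)
√(1/(K + p((-3)³, X)) - 1434) = √(1/(9700 + 20) - 1434) = √(1/9720 - 1434) = √(-13938479/9720) = I*√418154370/540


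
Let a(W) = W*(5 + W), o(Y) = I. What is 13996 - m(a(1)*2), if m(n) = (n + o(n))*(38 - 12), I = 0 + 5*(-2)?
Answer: 13944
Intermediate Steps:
I = -10 (I = 0 - 10 = -10)
o(Y) = -10
m(n) = -260 + 26*n (m(n) = (n - 10)*(38 - 12) = (-10 + n)*26 = -260 + 26*n)
13996 - m(a(1)*2) = 13996 - (-260 + 26*((1*(5 + 1))*2)) = 13996 - (-260 + 26*((1*6)*2)) = 13996 - (-260 + 26*(6*2)) = 13996 - (-260 + 26*12) = 13996 - (-260 + 312) = 13996 - 1*52 = 13996 - 52 = 13944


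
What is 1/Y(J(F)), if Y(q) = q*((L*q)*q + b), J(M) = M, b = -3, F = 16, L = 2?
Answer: 1/8144 ≈ 0.00012279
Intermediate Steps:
Y(q) = q*(-3 + 2*q**2) (Y(q) = q*((2*q)*q - 3) = q*(2*q**2 - 3) = q*(-3 + 2*q**2))
1/Y(J(F)) = 1/(16*(-3 + 2*16**2)) = 1/(16*(-3 + 2*256)) = 1/(16*(-3 + 512)) = 1/(16*509) = 1/8144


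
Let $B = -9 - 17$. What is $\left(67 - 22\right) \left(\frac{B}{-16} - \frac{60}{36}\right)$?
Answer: $- \frac{15}{8} \approx -1.875$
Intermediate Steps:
$B = -26$ ($B = -9 - 17 = -26$)
$\left(67 - 22\right) \left(\frac{B}{-16} - \frac{60}{36}\right) = \left(67 - 22\right) \left(- \frac{26}{-16} - \frac{60}{36}\right) = 45 \left(\left(-26\right) \left(- \frac{1}{16}\right) - \frac{5}{3}\right) = 45 \left(\frac{13}{8} - \frac{5}{3}\right) = 45 \left(- \frac{1}{24}\right) = - \frac{15}{8}$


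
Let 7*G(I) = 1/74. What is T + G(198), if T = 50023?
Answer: 25911915/518 ≈ 50023.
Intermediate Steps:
G(I) = 1/518 (G(I) = (⅐)/74 = (⅐)*(1/74) = 1/518)
T + G(198) = 50023 + 1/518 = 25911915/518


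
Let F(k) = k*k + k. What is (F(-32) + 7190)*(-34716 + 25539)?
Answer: -75086214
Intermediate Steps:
F(k) = k + k**2 (F(k) = k**2 + k = k + k**2)
(F(-32) + 7190)*(-34716 + 25539) = (-32*(1 - 32) + 7190)*(-34716 + 25539) = (-32*(-31) + 7190)*(-9177) = (992 + 7190)*(-9177) = 8182*(-9177) = -75086214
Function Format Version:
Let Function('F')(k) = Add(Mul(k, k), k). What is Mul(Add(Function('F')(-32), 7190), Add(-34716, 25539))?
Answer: -75086214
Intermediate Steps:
Function('F')(k) = Add(k, Pow(k, 2)) (Function('F')(k) = Add(Pow(k, 2), k) = Add(k, Pow(k, 2)))
Mul(Add(Function('F')(-32), 7190), Add(-34716, 25539)) = Mul(Add(Mul(-32, Add(1, -32)), 7190), Add(-34716, 25539)) = Mul(Add(Mul(-32, -31), 7190), -9177) = Mul(Add(992, 7190), -9177) = Mul(8182, -9177) = -75086214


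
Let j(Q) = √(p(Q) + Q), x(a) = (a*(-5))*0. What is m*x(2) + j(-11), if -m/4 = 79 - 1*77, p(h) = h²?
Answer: √110 ≈ 10.488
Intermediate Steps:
x(a) = 0 (x(a) = -5*a*0 = 0)
j(Q) = √(Q + Q²) (j(Q) = √(Q² + Q) = √(Q + Q²))
m = -8 (m = -4*(79 - 1*77) = -4*(79 - 77) = -4*2 = -8)
m*x(2) + j(-11) = -8*0 + √(-11*(1 - 11)) = 0 + √(-11*(-10)) = 0 + √110 = √110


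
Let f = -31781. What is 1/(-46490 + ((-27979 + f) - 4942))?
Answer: -1/111192 ≈ -8.9934e-6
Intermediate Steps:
1/(-46490 + ((-27979 + f) - 4942)) = 1/(-46490 + ((-27979 - 31781) - 4942)) = 1/(-46490 + (-59760 - 4942)) = 1/(-46490 - 64702) = 1/(-111192) = -1/111192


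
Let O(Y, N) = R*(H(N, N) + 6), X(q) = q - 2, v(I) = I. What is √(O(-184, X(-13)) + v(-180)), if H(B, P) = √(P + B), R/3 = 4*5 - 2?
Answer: 3*√(16 + 6*I*√30) ≈ 15.378 + 9.6167*I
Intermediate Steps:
R = 54 (R = 3*(4*5 - 2) = 3*(20 - 2) = 3*18 = 54)
X(q) = -2 + q
H(B, P) = √(B + P)
O(Y, N) = 324 + 54*√2*√N (O(Y, N) = 54*(√(N + N) + 6) = 54*(√(2*N) + 6) = 54*(√2*√N + 6) = 54*(6 + √2*√N) = 324 + 54*√2*√N)
√(O(-184, X(-13)) + v(-180)) = √((324 + 54*√2*√(-2 - 13)) - 180) = √((324 + 54*√2*√(-15)) - 180) = √((324 + 54*√2*(I*√15)) - 180) = √((324 + 54*I*√30) - 180) = √(144 + 54*I*√30)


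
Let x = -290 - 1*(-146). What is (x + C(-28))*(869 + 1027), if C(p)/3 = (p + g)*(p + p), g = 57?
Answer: -9510336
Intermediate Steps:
x = -144 (x = -290 + 146 = -144)
C(p) = 6*p*(57 + p) (C(p) = 3*((p + 57)*(p + p)) = 3*((57 + p)*(2*p)) = 3*(2*p*(57 + p)) = 6*p*(57 + p))
(x + C(-28))*(869 + 1027) = (-144 + 6*(-28)*(57 - 28))*(869 + 1027) = (-144 + 6*(-28)*29)*1896 = (-144 - 4872)*1896 = -5016*1896 = -9510336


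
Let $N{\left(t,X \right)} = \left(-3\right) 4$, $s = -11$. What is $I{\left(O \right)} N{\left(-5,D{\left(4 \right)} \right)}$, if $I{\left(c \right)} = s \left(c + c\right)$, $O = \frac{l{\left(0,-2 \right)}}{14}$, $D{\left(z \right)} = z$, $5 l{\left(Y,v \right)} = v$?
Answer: $- \frac{264}{35} \approx -7.5429$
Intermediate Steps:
$l{\left(Y,v \right)} = \frac{v}{5}$
$N{\left(t,X \right)} = -12$
$O = - \frac{1}{35}$ ($O = \frac{\frac{1}{5} \left(-2\right)}{14} = \left(- \frac{2}{5}\right) \frac{1}{14} = - \frac{1}{35} \approx -0.028571$)
$I{\left(c \right)} = - 22 c$ ($I{\left(c \right)} = - 11 \left(c + c\right) = - 11 \cdot 2 c = - 22 c$)
$I{\left(O \right)} N{\left(-5,D{\left(4 \right)} \right)} = \left(-22\right) \left(- \frac{1}{35}\right) \left(-12\right) = \frac{22}{35} \left(-12\right) = - \frac{264}{35}$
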